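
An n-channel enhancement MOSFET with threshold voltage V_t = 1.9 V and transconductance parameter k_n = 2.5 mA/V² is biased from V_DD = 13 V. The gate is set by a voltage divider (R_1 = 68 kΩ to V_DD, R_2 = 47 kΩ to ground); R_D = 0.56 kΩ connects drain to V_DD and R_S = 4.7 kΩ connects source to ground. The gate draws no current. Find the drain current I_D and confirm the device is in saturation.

V_G = V_DD·R_2/(R_1+R_2) = 13×47/115 = 5.31 V.
Assume saturation: I_D = (k_n/2)(V_GS − V_t)² with V_GS = V_G − I_D·R_S = 5.31 − 4.7·I_D.
Substituting gives 27.6·I_D² − 41.1·I_D + 14.6 = 0, with roots I_D = 0.581 or 0.907 mA.
The root I_D = 0.907 mA gives V_GS = 1.05 V ≤ V_t, so take I_D = 0.581 mA.
Then V_GS = 2.58 V and V_DS = V_DD − I_D(R_D+R_S) = 13 − 0.581×5.26 = 9.94 V.
Saturation requires V_DS ≥ V_GS − V_t = 0.682 V; 9.94 ≥ 0.682 ✓.

I_D ≈ 0.58 mA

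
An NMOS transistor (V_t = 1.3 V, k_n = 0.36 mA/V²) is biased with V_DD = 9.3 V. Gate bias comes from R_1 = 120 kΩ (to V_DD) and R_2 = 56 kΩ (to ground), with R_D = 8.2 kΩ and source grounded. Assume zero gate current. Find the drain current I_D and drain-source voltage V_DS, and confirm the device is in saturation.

V_G = V_DD·R_2/(R_1+R_2) = 9.3×56/176 = 2.96 V. With the source grounded, V_GS = V_G = 2.96 V.
Assume saturation: I_D = (k_n/2)(V_GS − V_t)² = (0.36/2)×(2.96 − 1.3)² = 0.18×1.66² = 0.495 mA.
V_DS = V_DD − I_D·R_D = 9.3 − 0.495×8.2 = 5.24 V.
Saturation requires V_DS ≥ V_GS − V_t = 1.66 V; 5.24 ≥ 1.66 ✓.

I_D ≈ 0.5 mA, V_DS ≈ 5.2 V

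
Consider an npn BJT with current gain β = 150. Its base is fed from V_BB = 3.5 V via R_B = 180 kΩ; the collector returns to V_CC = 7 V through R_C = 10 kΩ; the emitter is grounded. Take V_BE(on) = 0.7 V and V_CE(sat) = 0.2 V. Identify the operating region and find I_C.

Assume active: I_B = (3.5 − 0.7)/180 = 0.0156 mA, giving I_C = β·I_B = 2.33 mA.
But then V_CE = 7 − 2.33×10 = -16.3 V < V_CE(sat) = 0.2 V — impossible in the active region.
So the transistor is saturated. With V_CE = 0.2 V, I_C = (V_CC − 0.2)/R_C = 6.8/10 = 0.68 mA.
Check: β·I_B = 2.33 mA > I_C = 0.68 mA, confirming saturation.

saturation; I_C ≈ 0.68 mA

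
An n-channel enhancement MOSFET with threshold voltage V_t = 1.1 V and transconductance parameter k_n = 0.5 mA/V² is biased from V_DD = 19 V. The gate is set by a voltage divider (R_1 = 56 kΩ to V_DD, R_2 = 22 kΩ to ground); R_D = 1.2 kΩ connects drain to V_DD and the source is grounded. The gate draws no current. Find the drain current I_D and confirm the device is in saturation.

I_D ≈ 4.5 mA

V_G = V_DD·R_2/(R_1+R_2) = 19×22/78 = 5.36 V. With the source grounded, V_GS = V_G = 5.36 V.
Assume saturation: I_D = (k_n/2)(V_GS − V_t)² = (0.5/2)×(5.36 − 1.1)² = 0.25×4.26² = 4.53 mA.
V_DS = V_DD − I_D·R_D = 19 − 4.53×1.2 = 13.6 V.
Saturation requires V_DS ≥ V_GS − V_t = 4.26 V; 13.6 ≥ 4.26 ✓.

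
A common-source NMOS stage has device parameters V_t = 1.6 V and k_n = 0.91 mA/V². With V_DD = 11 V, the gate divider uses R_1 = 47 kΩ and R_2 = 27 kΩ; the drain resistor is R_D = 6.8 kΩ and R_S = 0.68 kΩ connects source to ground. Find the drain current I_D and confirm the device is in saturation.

V_G = V_DD·R_2/(R_1+R_2) = 11×27/74 = 4.01 V.
Assume saturation: I_D = (k_n/2)(V_GS − V_t)² with V_GS = V_G − I_D·R_S = 4.01 − 0.68·I_D.
Substituting gives 0.21·I_D² − 2.49·I_D + 2.65 = 0, with roots I_D = 1.18 or 10.7 mA.
The root I_D = 10.7 mA gives V_GS = -3.24 V ≤ V_t, so take I_D = 1.18 mA.
Then V_GS = 3.21 V and V_DS = V_DD − I_D(R_D+R_S) = 11 − 1.18×7.48 = 2.17 V.
Saturation requires V_DS ≥ V_GS − V_t = 1.61 V; 2.17 ≥ 1.61 ✓.

I_D ≈ 1.2 mA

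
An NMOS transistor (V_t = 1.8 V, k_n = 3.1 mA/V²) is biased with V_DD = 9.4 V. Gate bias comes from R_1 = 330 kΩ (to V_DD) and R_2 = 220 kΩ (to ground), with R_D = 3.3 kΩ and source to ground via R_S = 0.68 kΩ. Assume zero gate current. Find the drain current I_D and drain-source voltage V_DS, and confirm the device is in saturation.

I_D ≈ 1.5 mA, V_DS ≈ 3.6 V

V_G = V_DD·R_2/(R_1+R_2) = 9.4×220/550 = 3.76 V.
Assume saturation: I_D = (k_n/2)(V_GS − V_t)² with V_GS = V_G − I_D·R_S = 3.76 − 0.68·I_D.
Substituting gives 0.717·I_D² − 5.13·I_D + 5.95 = 0, with roots I_D = 1.46 or 5.7 mA.
The root I_D = 5.7 mA gives V_GS = -0.118 V ≤ V_t, so take I_D = 1.46 mA.
Then V_GS = 2.77 V and V_DS = V_DD − I_D(R_D+R_S) = 9.4 − 1.46×3.98 = 3.6 V.
Saturation requires V_DS ≥ V_GS − V_t = 0.969 V; 3.6 ≥ 0.969 ✓.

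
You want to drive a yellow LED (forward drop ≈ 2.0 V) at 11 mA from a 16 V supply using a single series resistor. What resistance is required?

R ≈ 1.3 kΩ

The resistor drops V_S − V_D = 16 − 2.0 = 14 V at 11 mA.
R = 14 V / 11 mA = 1.27 kΩ.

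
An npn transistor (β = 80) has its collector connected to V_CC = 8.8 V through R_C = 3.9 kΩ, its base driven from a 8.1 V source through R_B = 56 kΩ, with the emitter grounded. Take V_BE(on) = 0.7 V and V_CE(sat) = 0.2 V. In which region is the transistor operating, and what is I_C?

Assume active: I_B = (8.1 − 0.7)/56 = 0.132 mA, giving I_C = β·I_B = 10.6 mA.
But then V_CE = 8.8 − 10.6×3.9 = -32.4 V < V_CE(sat) = 0.2 V — impossible in the active region.
So the transistor is saturated. With V_CE = 0.2 V, I_C = (V_CC − 0.2)/R_C = 8.6/3.9 = 2.21 mA.
Check: β·I_B = 10.6 mA > I_C = 2.21 mA, confirming saturation.

saturation; I_C ≈ 2.2 mA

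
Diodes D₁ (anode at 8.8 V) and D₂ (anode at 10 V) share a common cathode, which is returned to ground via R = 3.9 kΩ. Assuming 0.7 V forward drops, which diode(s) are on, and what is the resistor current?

Only D₂ conducts; I_R ≈ 2.4 mA

Assume both conduct. Then node N would need to be at both 8.8−0.7 = 8.1 V and 10−0.7 = 9.3 V, which is impossible.
Assume only D₂ conducts: V_N = 10 − 0.7 = 9.3 V, so I_R = 9.3/3.9 = 2.38 mA.
Check D₁: its anode-to-cathode voltage is 8.8 − 9.3 = -0.5 V < 0.7 V, so it is off. The assumption is consistent.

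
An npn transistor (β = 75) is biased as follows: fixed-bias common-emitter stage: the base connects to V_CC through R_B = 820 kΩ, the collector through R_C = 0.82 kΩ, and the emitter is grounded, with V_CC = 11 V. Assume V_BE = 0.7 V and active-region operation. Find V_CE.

V_CE ≈ 10 V

Base loop: V_CC = I_B·R_B + V_BE, so I_B = (11 − 0.7)/820 kΩ = 0.0126 mA.
In the active region I_C = β·I_B = 75 × 0.0126 = 0.942 mA.
Collector loop: V_CE = V_CC − I_C·R_C = 11 − 0.942×0.82 = 10.2 V.
Since V_CE = 10.2 V > V_CE(sat) ≈ 0.2 V, the transistor is in the active region as assumed.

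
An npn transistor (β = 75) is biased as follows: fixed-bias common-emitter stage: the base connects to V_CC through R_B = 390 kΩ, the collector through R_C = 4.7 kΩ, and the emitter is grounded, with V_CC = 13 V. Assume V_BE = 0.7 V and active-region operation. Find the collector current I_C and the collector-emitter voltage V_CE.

I_C ≈ 2.4 mA, V_CE ≈ 1.9 V

Base loop: V_CC = I_B·R_B + V_BE, so I_B = (13 − 0.7)/390 kΩ = 0.0315 mA.
In the active region I_C = β·I_B = 75 × 0.0315 = 2.37 mA.
Collector loop: V_CE = V_CC − I_C·R_C = 13 − 2.37×4.7 = 1.88 V.
Since V_CE = 1.88 V > V_CE(sat) ≈ 0.2 V, the transistor is in the active region as assumed.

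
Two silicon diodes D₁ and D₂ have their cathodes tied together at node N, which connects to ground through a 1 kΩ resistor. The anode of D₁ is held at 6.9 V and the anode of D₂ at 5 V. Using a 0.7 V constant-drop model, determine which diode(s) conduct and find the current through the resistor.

Only D₁ conducts; I_R ≈ 6.2 mA

Assume both conduct. Then node N would need to be at both 6.9−0.7 = 6.2 V and 5−0.7 = 4.3 V, which is impossible.
Assume only D₁ conducts: V_N = 6.9 − 0.7 = 6.2 V, so I_R = 6.2/1 = 6.2 mA.
Check D₂: its anode-to-cathode voltage is 5 − 6.2 = -1.2 V < 0.7 V, so it is off. The assumption is consistent.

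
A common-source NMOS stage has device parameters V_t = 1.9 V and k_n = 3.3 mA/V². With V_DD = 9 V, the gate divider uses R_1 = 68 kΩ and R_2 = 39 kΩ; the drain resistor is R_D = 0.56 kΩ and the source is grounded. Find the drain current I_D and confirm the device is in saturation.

I_D ≈ 3.1 mA

V_G = V_DD·R_2/(R_1+R_2) = 9×39/107 = 3.28 V. With the source grounded, V_GS = V_G = 3.28 V.
Assume saturation: I_D = (k_n/2)(V_GS − V_t)² = (3.3/2)×(3.28 − 1.9)² = 1.65×1.38² = 3.14 mA.
V_DS = V_DD − I_D·R_D = 9 − 3.14×0.56 = 7.24 V.
Saturation requires V_DS ≥ V_GS − V_t = 1.38 V; 7.24 ≥ 1.38 ✓.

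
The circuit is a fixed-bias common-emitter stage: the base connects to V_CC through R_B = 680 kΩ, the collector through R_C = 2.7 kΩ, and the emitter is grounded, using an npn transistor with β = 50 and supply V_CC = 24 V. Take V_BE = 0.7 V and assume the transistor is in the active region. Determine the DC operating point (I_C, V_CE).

Base loop: V_CC = I_B·R_B + V_BE, so I_B = (24 − 0.7)/680 kΩ = 0.0343 mA.
In the active region I_C = β·I_B = 50 × 0.0343 = 1.71 mA.
Collector loop: V_CE = V_CC − I_C·R_C = 24 − 1.71×2.7 = 19.4 V.
Since V_CE = 19.4 V > V_CE(sat) ≈ 0.2 V, the transistor is in the active region as assumed.

I_C ≈ 1.7 mA, V_CE ≈ 19 V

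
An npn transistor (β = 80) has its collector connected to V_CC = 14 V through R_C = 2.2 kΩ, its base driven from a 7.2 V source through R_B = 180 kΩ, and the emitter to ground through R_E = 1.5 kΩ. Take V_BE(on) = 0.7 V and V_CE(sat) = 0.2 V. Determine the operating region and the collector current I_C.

active; I_C ≈ 1.7 mA

Assume active. Base-emitter loop: I_B = (V_BB − V_BE)/(R_B + (β+1)R_E) = (7.2 − 0.7)/(180 + 81×1.5) = 0.0216 mA.
I_C = β·I_B = 80×0.0216 = 1.72 mA.
V_CE = V_CC − I_C·R_C − I_E·R_E = 14 − 1.72×2.2 − 1.75×1.5 = 7.59 V > V_CE(sat), so the active-region assumption holds.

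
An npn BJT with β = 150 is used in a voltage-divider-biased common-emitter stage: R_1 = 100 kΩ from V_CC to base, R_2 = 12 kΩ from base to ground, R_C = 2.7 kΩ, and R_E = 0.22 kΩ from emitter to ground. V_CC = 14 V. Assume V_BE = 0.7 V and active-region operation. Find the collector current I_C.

I_C ≈ 2.7 mA

Thevenize the base divider: V_Th = V_CC·R_2/(R_1+R_2) = 14×12/112 = 1.5 V, R_Th = R_1‖R_2 = 10.7 kΩ.
Base-emitter loop: V_Th = I_B·R_Th + V_BE + (β+1)I_B·R_E, so I_B = (1.5 − 0.7) / (10.7 + 151×0.22) = 0.0182 mA.
I_C = β·I_B = 150×0.0182 = 2.73 mA, and I_E = (β+1)I_B = 2.75 mA.
V_CE = V_CC − I_C·R_C − I_E·R_E = 14 − 2.73×2.7 − 2.75×0.22 = 6.02 V.
V_CE = 6.02 V > 0.2 V confirms active-region operation.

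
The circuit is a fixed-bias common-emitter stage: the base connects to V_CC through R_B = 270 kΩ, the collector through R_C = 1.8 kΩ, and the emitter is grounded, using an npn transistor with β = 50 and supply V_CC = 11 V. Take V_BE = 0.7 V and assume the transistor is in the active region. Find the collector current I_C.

Base loop: V_CC = I_B·R_B + V_BE, so I_B = (11 − 0.7)/270 kΩ = 0.0381 mA.
In the active region I_C = β·I_B = 50 × 0.0381 = 1.91 mA.
Collector loop: V_CE = V_CC − I_C·R_C = 11 − 1.91×1.8 = 7.57 V.
Since V_CE = 7.57 V > V_CE(sat) ≈ 0.2 V, the transistor is in the active region as assumed.

I_C ≈ 1.9 mA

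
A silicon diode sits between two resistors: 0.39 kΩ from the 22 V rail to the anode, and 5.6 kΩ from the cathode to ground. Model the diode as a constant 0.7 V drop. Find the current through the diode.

I ≈ 3.6 mA

The two resistors are in series with the diode, so KVL gives 22 = I·0.39 + 0.7 + I·5.6.
I = (22 − 0.7) / (0.39 + 5.6) kΩ = 21.3 / 5.99 = 3.56 mA.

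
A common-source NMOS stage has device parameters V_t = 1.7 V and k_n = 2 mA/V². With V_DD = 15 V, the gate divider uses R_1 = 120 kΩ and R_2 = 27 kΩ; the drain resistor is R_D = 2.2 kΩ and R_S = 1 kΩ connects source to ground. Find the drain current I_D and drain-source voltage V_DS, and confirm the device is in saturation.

I_D ≈ 0.41 mA, V_DS ≈ 14 V

V_G = V_DD·R_2/(R_1+R_2) = 15×27/147 = 2.76 V.
Assume saturation: I_D = (k_n/2)(V_GS − V_t)² with V_GS = V_G − I_D·R_S = 2.76 − 1·I_D.
Substituting gives 1·I_D² − 3.11·I_D + 1.11 = 0, with roots I_D = 0.413 or 2.7 mA.
The root I_D = 2.7 mA gives V_GS = 0.0576 V ≤ V_t, so take I_D = 0.413 mA.
Then V_GS = 2.34 V and V_DS = V_DD − I_D(R_D+R_S) = 15 − 0.413×3.2 = 13.7 V.
Saturation requires V_DS ≥ V_GS − V_t = 0.642 V; 13.7 ≥ 0.642 ✓.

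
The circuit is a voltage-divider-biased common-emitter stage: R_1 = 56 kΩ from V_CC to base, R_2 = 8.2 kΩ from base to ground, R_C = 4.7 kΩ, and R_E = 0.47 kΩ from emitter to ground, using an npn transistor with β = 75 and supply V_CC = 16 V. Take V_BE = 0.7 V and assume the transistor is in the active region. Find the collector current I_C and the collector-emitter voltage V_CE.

Thevenize the base divider: V_Th = V_CC·R_2/(R_1+R_2) = 16×8.2/64.2 = 2.04 V, R_Th = R_1‖R_2 = 7.15 kΩ.
Base-emitter loop: V_Th = I_B·R_Th + V_BE + (β+1)I_B·R_E, so I_B = (2.04 − 0.7) / (7.15 + 76×0.47) = 0.0313 mA.
I_C = β·I_B = 75×0.0313 = 2.35 mA, and I_E = (β+1)I_B = 2.38 mA.
V_CE = V_CC − I_C·R_C − I_E·R_E = 16 − 2.35×4.7 − 2.38×0.47 = 3.83 V.
V_CE = 3.83 V > 0.2 V confirms active-region operation.

I_C ≈ 2.4 mA, V_CE ≈ 3.8 V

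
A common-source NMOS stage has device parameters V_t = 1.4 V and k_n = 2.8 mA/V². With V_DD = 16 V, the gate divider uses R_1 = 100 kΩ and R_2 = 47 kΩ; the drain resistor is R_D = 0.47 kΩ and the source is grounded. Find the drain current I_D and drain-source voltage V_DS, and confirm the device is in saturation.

V_G = V_DD·R_2/(R_1+R_2) = 16×47/147 = 5.12 V. With the source grounded, V_GS = V_G = 5.12 V.
Assume saturation: I_D = (k_n/2)(V_GS − V_t)² = (2.8/2)×(5.12 − 1.4)² = 1.4×3.72² = 19.3 mA.
V_DS = V_DD − I_D·R_D = 16 − 19.3×0.47 = 6.92 V.
Saturation requires V_DS ≥ V_GS − V_t = 3.72 V; 6.92 ≥ 3.72 ✓.

I_D ≈ 19 mA, V_DS ≈ 6.9 V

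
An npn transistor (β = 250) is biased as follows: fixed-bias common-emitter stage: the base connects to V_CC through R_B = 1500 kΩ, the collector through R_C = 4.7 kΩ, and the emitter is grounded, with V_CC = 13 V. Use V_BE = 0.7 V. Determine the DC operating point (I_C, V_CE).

I_C ≈ 2.1 mA, V_CE ≈ 3.4 V

Base loop: V_CC = I_B·R_B + V_BE, so I_B = (13 − 0.7)/1500 kΩ = 0.0082 mA.
In the active region I_C = β·I_B = 250 × 0.0082 = 2.05 mA.
Collector loop: V_CE = V_CC − I_C·R_C = 13 − 2.05×4.7 = 3.36 V.
Since V_CE = 3.36 V > V_CE(sat) ≈ 0.2 V, the transistor is in the active region as assumed.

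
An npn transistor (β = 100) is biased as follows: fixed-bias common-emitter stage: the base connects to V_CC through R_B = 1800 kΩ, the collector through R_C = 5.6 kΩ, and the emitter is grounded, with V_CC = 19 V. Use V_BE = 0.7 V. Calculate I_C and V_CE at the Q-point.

Base loop: V_CC = I_B·R_B + V_BE, so I_B = (19 − 0.7)/1800 kΩ = 0.0102 mA.
In the active region I_C = β·I_B = 100 × 0.0102 = 1.02 mA.
Collector loop: V_CE = V_CC − I_C·R_C = 19 − 1.02×5.6 = 13.3 V.
Since V_CE = 13.3 V > V_CE(sat) ≈ 0.2 V, the transistor is in the active region as assumed.

I_C ≈ 1 mA, V_CE ≈ 13 V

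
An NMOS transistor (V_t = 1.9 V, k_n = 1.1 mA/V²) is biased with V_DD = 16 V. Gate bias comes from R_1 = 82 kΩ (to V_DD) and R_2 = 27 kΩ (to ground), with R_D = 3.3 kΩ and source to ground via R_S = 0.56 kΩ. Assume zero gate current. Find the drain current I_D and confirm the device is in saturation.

I_D ≈ 1.1 mA

V_G = V_DD·R_2/(R_1+R_2) = 16×27/109 = 3.96 V.
Assume saturation: I_D = (k_n/2)(V_GS − V_t)² with V_GS = V_G − I_D·R_S = 3.96 − 0.56·I_D.
Substituting gives 0.172·I_D² − 2.27·I_D + 2.34 = 0, with roots I_D = 1.13 or 12 mA.
The root I_D = 12 mA gives V_GS = -2.78 V ≤ V_t, so take I_D = 1.13 mA.
Then V_GS = 3.33 V and V_DS = V_DD − I_D(R_D+R_S) = 16 − 1.13×3.86 = 11.6 V.
Saturation requires V_DS ≥ V_GS − V_t = 1.43 V; 11.6 ≥ 1.43 ✓.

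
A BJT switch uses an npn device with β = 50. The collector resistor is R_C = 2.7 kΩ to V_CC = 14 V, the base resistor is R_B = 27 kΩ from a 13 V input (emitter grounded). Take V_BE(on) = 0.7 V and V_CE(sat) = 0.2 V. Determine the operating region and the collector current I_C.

saturation; I_C ≈ 5.1 mA

Assume active: I_B = (13 − 0.7)/27 = 0.456 mA, giving I_C = β·I_B = 22.8 mA.
But then V_CE = 14 − 22.8×2.7 = -47.5 V < V_CE(sat) = 0.2 V — impossible in the active region.
So the transistor is saturated. With V_CE = 0.2 V, I_C = (V_CC − 0.2)/R_C = 13.8/2.7 = 5.11 mA.
Check: β·I_B = 22.8 mA > I_C = 5.11 mA, confirming saturation.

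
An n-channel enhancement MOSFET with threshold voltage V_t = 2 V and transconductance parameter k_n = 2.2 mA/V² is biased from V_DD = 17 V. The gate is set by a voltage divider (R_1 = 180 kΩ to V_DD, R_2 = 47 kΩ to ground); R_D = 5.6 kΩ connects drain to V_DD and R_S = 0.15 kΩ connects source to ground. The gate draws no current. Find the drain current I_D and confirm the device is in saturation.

V_G = V_DD·R_2/(R_1+R_2) = 17×47/227 = 3.52 V.
Assume saturation: I_D = (k_n/2)(V_GS − V_t)² with V_GS = V_G − I_D·R_S = 3.52 − 0.15·I_D.
Substituting gives 0.0248·I_D² − 1.5·I_D + 2.54 = 0, with roots I_D = 1.74 or 58.9 mA.
The root I_D = 58.9 mA gives V_GS = -5.32 V ≤ V_t, so take I_D = 1.74 mA.
Then V_GS = 3.26 V and V_DS = V_DD − I_D(R_D+R_S) = 17 − 1.74×5.75 = 6.98 V.
Saturation requires V_DS ≥ V_GS − V_t = 1.26 V; 6.98 ≥ 1.26 ✓.

I_D ≈ 1.7 mA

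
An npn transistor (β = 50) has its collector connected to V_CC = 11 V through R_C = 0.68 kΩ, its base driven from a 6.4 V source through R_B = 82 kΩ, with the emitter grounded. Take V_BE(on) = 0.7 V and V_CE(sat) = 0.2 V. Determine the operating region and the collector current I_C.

Assume active. Base-emitter loop: I_B = (V_BB − V_BE)/R_B = (6.4 − 0.7)/82 = 0.0695 mA.
I_C = β·I_B = 50×0.0695 = 3.48 mA.
V_CE = V_CC − I_C·R_C = 11 − 3.48×0.68 = 8.64 V > V_CE(sat), so the active-region assumption holds.

active; I_C ≈ 3.5 mA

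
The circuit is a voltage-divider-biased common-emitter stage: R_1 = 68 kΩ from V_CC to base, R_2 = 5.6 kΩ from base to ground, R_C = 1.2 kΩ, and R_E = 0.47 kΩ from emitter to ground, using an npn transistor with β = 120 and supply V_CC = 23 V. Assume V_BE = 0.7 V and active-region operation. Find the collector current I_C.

I_C ≈ 2 mA

Thevenize the base divider: V_Th = V_CC·R_2/(R_1+R_2) = 23×5.6/73.6 = 1.75 V, R_Th = R_1‖R_2 = 5.17 kΩ.
Base-emitter loop: V_Th = I_B·R_Th + V_BE + (β+1)I_B·R_E, so I_B = (1.75 − 0.7) / (5.17 + 121×0.47) = 0.0169 mA.
I_C = β·I_B = 120×0.0169 = 2.03 mA, and I_E = (β+1)I_B = 2.05 mA.
V_CE = V_CC − I_C·R_C − I_E·R_E = 23 − 2.03×1.2 − 2.05×0.47 = 19.6 V.
V_CE = 19.6 V > 0.2 V confirms active-region operation.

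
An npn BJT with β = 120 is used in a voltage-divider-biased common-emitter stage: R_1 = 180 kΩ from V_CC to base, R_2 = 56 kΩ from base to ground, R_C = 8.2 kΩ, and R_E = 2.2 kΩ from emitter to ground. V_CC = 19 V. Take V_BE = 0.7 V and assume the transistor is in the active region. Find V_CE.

Thevenize the base divider: V_Th = V_CC·R_2/(R_1+R_2) = 19×56/236 = 4.51 V, R_Th = R_1‖R_2 = 42.7 kΩ.
Base-emitter loop: V_Th = I_B·R_Th + V_BE + (β+1)I_B·R_E, so I_B = (4.51 − 0.7) / (42.7 + 121×2.2) = 0.0123 mA.
I_C = β·I_B = 120×0.0123 = 1.48 mA, and I_E = (β+1)I_B = 1.49 mA.
V_CE = V_CC − I_C·R_C − I_E·R_E = 19 − 1.48×8.2 − 1.49×2.2 = 3.59 V.
V_CE = 3.59 V > 0.2 V confirms active-region operation.

V_CE ≈ 3.6 V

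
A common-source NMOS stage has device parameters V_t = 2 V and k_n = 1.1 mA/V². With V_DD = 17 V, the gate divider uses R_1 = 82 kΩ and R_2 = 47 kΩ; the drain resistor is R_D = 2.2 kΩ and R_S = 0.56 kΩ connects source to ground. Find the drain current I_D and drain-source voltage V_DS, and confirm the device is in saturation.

V_G = V_DD·R_2/(R_1+R_2) = 17×47/129 = 6.19 V.
Assume saturation: I_D = (k_n/2)(V_GS − V_t)² with V_GS = V_G − I_D·R_S = 6.19 − 0.56·I_D.
Substituting gives 0.172·I_D² − 3.58·I_D + 9.67 = 0, with roots I_D = 3.19 or 17.6 mA.
The root I_D = 17.6 mA gives V_GS = -3.65 V ≤ V_t, so take I_D = 3.19 mA.
Then V_GS = 4.41 V and V_DS = V_DD − I_D(R_D+R_S) = 17 − 3.19×2.76 = 8.2 V.
Saturation requires V_DS ≥ V_GS − V_t = 2.41 V; 8.2 ≥ 2.41 ✓.

I_D ≈ 3.2 mA, V_DS ≈ 8.2 V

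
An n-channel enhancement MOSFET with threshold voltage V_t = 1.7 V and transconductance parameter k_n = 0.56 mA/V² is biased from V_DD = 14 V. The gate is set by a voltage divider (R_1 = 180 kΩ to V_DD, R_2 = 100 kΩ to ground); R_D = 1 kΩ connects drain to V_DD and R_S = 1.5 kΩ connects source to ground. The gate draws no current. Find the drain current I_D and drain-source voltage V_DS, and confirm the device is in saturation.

I_D ≈ 0.96 mA, V_DS ≈ 12 V

V_G = V_DD·R_2/(R_1+R_2) = 14×100/280 = 5 V.
Assume saturation: I_D = (k_n/2)(V_GS − V_t)² with V_GS = V_G − I_D·R_S = 5 − 1.5·I_D.
Substituting gives 0.63·I_D² − 3.77·I_D + 3.05 = 0, with roots I_D = 0.963 or 5.02 mA.
The root I_D = 5.02 mA gives V_GS = -2.54 V ≤ V_t, so take I_D = 0.963 mA.
Then V_GS = 3.55 V and V_DS = V_DD − I_D(R_D+R_S) = 14 − 0.963×2.5 = 11.6 V.
Saturation requires V_DS ≥ V_GS − V_t = 1.85 V; 11.6 ≥ 1.85 ✓.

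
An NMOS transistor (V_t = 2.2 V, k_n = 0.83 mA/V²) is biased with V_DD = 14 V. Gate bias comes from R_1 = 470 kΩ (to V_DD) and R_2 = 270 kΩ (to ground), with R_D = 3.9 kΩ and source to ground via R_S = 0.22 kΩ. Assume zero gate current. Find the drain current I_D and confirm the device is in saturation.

I_D ≈ 2.4 mA

V_G = V_DD·R_2/(R_1+R_2) = 14×270/740 = 5.11 V.
Assume saturation: I_D = (k_n/2)(V_GS − V_t)² with V_GS = V_G − I_D·R_S = 5.11 − 0.22·I_D.
Substituting gives 0.0201·I_D² − 1.53·I_D + 3.51 = 0, with roots I_D = 2.37 or 73.9 mA.
The root I_D = 73.9 mA gives V_GS = -11.1 V ≤ V_t, so take I_D = 2.37 mA.
Then V_GS = 4.59 V and V_DS = V_DD − I_D(R_D+R_S) = 14 − 2.37×4.12 = 4.25 V.
Saturation requires V_DS ≥ V_GS − V_t = 2.39 V; 4.25 ≥ 2.39 ✓.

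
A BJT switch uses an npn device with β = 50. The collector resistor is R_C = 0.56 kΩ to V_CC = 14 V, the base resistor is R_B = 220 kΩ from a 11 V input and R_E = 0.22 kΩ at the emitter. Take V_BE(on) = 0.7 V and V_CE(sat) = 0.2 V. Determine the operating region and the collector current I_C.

active; I_C ≈ 2.2 mA

Assume active. Base-emitter loop: I_B = (V_BB − V_BE)/(R_B + (β+1)R_E) = (11 − 0.7)/(220 + 51×0.22) = 0.0445 mA.
I_C = β·I_B = 50×0.0445 = 2.23 mA.
V_CE = V_CC − I_C·R_C − I_E·R_E = 14 − 2.23×0.56 − 2.27×0.22 = 12.3 V > V_CE(sat), so the active-region assumption holds.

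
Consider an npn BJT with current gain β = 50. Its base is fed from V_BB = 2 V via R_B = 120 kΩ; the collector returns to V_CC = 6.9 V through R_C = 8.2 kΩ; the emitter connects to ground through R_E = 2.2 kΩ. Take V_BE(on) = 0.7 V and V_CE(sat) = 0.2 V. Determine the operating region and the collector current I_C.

Assume active. Base-emitter loop: I_B = (V_BB − V_BE)/(R_B + (β+1)R_E) = (2 − 0.7)/(120 + 51×2.2) = 0.0056 mA.
I_C = β·I_B = 50×0.0056 = 0.28 mA.
V_CE = V_CC − I_C·R_C − I_E·R_E = 6.9 − 0.28×8.2 − 0.286×2.2 = 3.98 V > V_CE(sat), so the active-region assumption holds.

active; I_C ≈ 0.28 mA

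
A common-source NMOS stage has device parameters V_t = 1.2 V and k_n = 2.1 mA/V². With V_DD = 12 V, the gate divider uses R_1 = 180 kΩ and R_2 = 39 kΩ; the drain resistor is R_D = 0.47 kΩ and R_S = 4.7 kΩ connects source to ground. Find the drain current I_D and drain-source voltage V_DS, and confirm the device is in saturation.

V_G = V_DD·R_2/(R_1+R_2) = 12×39/219 = 2.14 V.
Assume saturation: I_D = (k_n/2)(V_GS − V_t)² with V_GS = V_G − I_D·R_S = 2.14 − 4.7·I_D.
Substituting gives 23.2·I_D² − 10.2·I_D + 0.922 = 0, with roots I_D = 0.126 or 0.316 mA.
The root I_D = 0.316 mA gives V_GS = 0.651 V ≤ V_t, so take I_D = 0.126 mA.
Then V_GS = 1.55 V and V_DS = V_DD − I_D(R_D+R_S) = 12 − 0.126×5.17 = 11.3 V.
Saturation requires V_DS ≥ V_GS − V_t = 0.346 V; 11.3 ≥ 0.346 ✓.

I_D ≈ 0.13 mA, V_DS ≈ 11 V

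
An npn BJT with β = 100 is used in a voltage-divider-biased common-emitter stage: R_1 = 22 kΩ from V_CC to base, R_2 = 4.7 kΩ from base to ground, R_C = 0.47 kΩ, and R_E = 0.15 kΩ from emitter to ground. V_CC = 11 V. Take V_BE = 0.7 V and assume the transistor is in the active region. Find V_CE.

V_CE ≈ 7 V

Thevenize the base divider: V_Th = V_CC·R_2/(R_1+R_2) = 11×4.7/26.7 = 1.94 V, R_Th = R_1‖R_2 = 3.87 kΩ.
Base-emitter loop: V_Th = I_B·R_Th + V_BE + (β+1)I_B·R_E, so I_B = (1.94 − 0.7) / (3.87 + 101×0.15) = 0.065 mA.
I_C = β·I_B = 100×0.065 = 6.5 mA, and I_E = (β+1)I_B = 6.56 mA.
V_CE = V_CC − I_C·R_C − I_E·R_E = 11 − 6.5×0.47 − 6.56×0.15 = 6.96 V.
V_CE = 6.96 V > 0.2 V confirms active-region operation.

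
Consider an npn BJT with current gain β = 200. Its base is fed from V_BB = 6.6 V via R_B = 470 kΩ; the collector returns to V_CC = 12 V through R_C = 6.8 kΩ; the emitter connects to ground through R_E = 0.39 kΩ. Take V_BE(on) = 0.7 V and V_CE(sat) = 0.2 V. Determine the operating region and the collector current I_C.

Assume active: I_B = (6.6 − 0.7)/(470 + 201×0.39) = 0.0108 mA, I_C = β·I_B = 2.15 mA.
Then V_CE = 12 − 2.15×6.8 − 2.16×0.39 = -3.48 V < 0.2 V — the active assumption fails.
Re-solve with V_CE = 0.2 V. KCL at the emitter: V_E/R_E = (V_BB−0.7−V_E)/R_B + (V_CC−0.2−V_E)/R_C, giving V_E = 0.644 V.
I_C = (V_CC − 0.2 − V_E)/R_C = (11.8 − 0.644)/6.8 = 1.64 mA.
Check: I_B = (5.9 − 0.644)/470 = 0.0112 mA, and β·I_B = 2.24 mA > I_C, confirming saturation.

saturation; I_C ≈ 1.6 mA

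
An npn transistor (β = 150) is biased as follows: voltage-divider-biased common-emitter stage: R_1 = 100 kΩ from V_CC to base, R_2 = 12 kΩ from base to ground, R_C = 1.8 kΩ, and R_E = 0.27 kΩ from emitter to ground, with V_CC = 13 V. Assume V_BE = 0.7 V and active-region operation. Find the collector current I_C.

I_C ≈ 2 mA

Thevenize the base divider: V_Th = V_CC·R_2/(R_1+R_2) = 13×12/112 = 1.39 V, R_Th = R_1‖R_2 = 10.7 kΩ.
Base-emitter loop: V_Th = I_B·R_Th + V_BE + (β+1)I_B·R_E, so I_B = (1.39 − 0.7) / (10.7 + 151×0.27) = 0.0135 mA.
I_C = β·I_B = 150×0.0135 = 2.02 mA, and I_E = (β+1)I_B = 2.03 mA.
V_CE = V_CC − I_C·R_C − I_E·R_E = 13 − 2.02×1.8 − 2.03×0.27 = 8.82 V.
V_CE = 8.82 V > 0.2 V confirms active-region operation.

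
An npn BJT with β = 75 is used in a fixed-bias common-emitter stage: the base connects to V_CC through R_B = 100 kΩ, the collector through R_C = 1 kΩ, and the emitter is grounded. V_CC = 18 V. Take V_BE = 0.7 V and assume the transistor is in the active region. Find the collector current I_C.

Base loop: V_CC = I_B·R_B + V_BE, so I_B = (18 − 0.7)/100 kΩ = 0.173 mA.
In the active region I_C = β·I_B = 75 × 0.173 = 13 mA.
Collector loop: V_CE = V_CC − I_C·R_C = 18 − 13×1 = 5.02 V.
Since V_CE = 5.02 V > V_CE(sat) ≈ 0.2 V, the transistor is in the active region as assumed.

I_C ≈ 13 mA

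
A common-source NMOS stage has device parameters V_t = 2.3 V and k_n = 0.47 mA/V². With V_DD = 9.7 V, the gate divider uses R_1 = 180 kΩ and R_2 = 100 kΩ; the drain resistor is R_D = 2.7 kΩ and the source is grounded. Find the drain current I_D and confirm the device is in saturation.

V_G = V_DD·R_2/(R_1+R_2) = 9.7×100/280 = 3.46 V. With the source grounded, V_GS = V_G = 3.46 V.
Assume saturation: I_D = (k_n/2)(V_GS − V_t)² = (0.47/2)×(3.46 − 2.3)² = 0.235×1.16² = 0.319 mA.
V_DS = V_DD − I_D·R_D = 9.7 − 0.319×2.7 = 8.84 V.
Saturation requires V_DS ≥ V_GS − V_t = 1.16 V; 8.84 ≥ 1.16 ✓.

I_D ≈ 0.32 mA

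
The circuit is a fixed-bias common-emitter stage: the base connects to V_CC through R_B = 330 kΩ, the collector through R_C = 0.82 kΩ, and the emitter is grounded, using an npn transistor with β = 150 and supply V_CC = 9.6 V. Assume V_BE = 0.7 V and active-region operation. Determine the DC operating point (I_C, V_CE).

I_C ≈ 4 mA, V_CE ≈ 6.3 V

Base loop: V_CC = I_B·R_B + V_BE, so I_B = (9.6 − 0.7)/330 kΩ = 0.027 mA.
In the active region I_C = β·I_B = 150 × 0.027 = 4.05 mA.
Collector loop: V_CE = V_CC − I_C·R_C = 9.6 − 4.05×0.82 = 6.28 V.
Since V_CE = 6.28 V > V_CE(sat) ≈ 0.2 V, the transistor is in the active region as assumed.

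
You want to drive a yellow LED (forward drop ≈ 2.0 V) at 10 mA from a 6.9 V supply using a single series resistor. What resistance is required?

The resistor drops V_S − V_D = 6.9 − 2.0 = 4.9 V at 10 mA.
R = 4.9 V / 10 mA = 0.49 kΩ.

R ≈ 0.49 kΩ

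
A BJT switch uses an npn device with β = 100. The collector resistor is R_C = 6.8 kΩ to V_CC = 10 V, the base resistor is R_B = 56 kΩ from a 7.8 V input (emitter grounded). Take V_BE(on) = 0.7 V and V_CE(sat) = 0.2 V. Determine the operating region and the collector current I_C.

saturation; I_C ≈ 1.4 mA

Assume active: I_B = (7.8 − 0.7)/56 = 0.127 mA, giving I_C = β·I_B = 12.7 mA.
But then V_CE = 10 − 12.7×6.8 = -76.2 V < V_CE(sat) = 0.2 V — impossible in the active region.
So the transistor is saturated. With V_CE = 0.2 V, I_C = (V_CC − 0.2)/R_C = 9.8/6.8 = 1.44 mA.
Check: β·I_B = 12.7 mA > I_C = 1.44 mA, confirming saturation.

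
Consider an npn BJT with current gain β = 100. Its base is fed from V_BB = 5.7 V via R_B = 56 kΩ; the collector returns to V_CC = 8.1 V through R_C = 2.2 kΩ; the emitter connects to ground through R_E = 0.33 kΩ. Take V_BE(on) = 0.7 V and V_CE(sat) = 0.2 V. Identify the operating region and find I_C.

Assume active: I_B = (5.7 − 0.7)/(56 + 101×0.33) = 0.056 mA, I_C = β·I_B = 5.6 mA.
Then V_CE = 8.1 − 5.6×2.2 − 5.65×0.33 = -6.08 V < 0.2 V — the active assumption fails.
Re-solve with V_CE = 0.2 V. KCL at the emitter: V_E/R_E = (V_BB−0.7−V_E)/R_B + (V_CC−0.2−V_E)/R_C, giving V_E = 1.05 V.
I_C = (V_CC − 0.2 − V_E)/R_C = (7.9 − 1.05)/2.2 = 3.11 mA.
Check: I_B = (5 − 1.05)/56 = 0.0705 mA, and β·I_B = 7.05 mA > I_C, confirming saturation.

saturation; I_C ≈ 3.1 mA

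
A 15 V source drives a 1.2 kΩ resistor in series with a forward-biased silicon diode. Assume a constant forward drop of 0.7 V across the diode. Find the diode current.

I ≈ 12 mA

KVL around the loop: 15 = V_D + I·R = 0.7 + I × 1.2 kΩ.
So I = (15 − 0.7) / 1.2 kΩ = 14.3 / 1.2 = 11.9 mA.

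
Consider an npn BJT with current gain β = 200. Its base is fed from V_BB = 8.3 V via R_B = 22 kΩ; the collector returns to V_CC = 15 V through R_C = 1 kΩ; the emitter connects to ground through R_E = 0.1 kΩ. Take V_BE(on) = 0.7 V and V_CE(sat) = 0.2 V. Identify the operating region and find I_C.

Assume active: I_B = (8.3 − 0.7)/(22 + 201×0.1) = 0.181 mA, I_C = β·I_B = 36.1 mA.
Then V_CE = 15 − 36.1×1 − 36.3×0.1 = -24.7 V < 0.2 V — the active assumption fails.
Re-solve with V_CE = 0.2 V. KCL at the emitter: V_E/R_E = (V_BB−0.7−V_E)/R_B + (V_CC−0.2−V_E)/R_C, giving V_E = 1.37 V.
I_C = (V_CC − 0.2 − V_E)/R_C = (14.8 − 1.37)/1 = 13.4 mA.
Check: I_B = (7.6 − 1.37)/22 = 0.283 mA, and β·I_B = 56.6 mA > I_C, confirming saturation.

saturation; I_C ≈ 13 mA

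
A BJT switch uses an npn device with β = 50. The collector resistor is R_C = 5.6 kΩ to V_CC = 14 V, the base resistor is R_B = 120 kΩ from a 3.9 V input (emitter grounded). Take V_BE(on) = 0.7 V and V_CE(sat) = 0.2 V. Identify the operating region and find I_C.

Assume active. Base-emitter loop: I_B = (V_BB − V_BE)/R_B = (3.9 − 0.7)/120 = 0.0267 mA.
I_C = β·I_B = 50×0.0267 = 1.33 mA.
V_CE = V_CC − I_C·R_C = 14 − 1.33×5.6 = 6.53 V > V_CE(sat), so the active-region assumption holds.

active; I_C ≈ 1.3 mA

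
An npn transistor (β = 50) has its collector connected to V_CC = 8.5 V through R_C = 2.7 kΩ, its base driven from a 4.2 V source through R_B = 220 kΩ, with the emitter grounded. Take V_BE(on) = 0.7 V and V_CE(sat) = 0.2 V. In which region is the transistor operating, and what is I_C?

Assume active. Base-emitter loop: I_B = (V_BB − V_BE)/R_B = (4.2 − 0.7)/220 = 0.0159 mA.
I_C = β·I_B = 50×0.0159 = 0.795 mA.
V_CE = V_CC − I_C·R_C = 8.5 − 0.795×2.7 = 6.35 V > V_CE(sat), so the active-region assumption holds.

active; I_C ≈ 0.8 mA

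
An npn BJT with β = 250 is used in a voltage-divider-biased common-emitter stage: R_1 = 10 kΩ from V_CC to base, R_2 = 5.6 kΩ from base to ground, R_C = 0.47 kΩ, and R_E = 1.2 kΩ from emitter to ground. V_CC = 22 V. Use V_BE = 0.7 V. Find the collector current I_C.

Thevenize the base divider: V_Th = V_CC·R_2/(R_1+R_2) = 22×5.6/15.6 = 7.9 V, R_Th = R_1‖R_2 = 3.59 kΩ.
Base-emitter loop: V_Th = I_B·R_Th + V_BE + (β+1)I_B·R_E, so I_B = (7.9 − 0.7) / (3.59 + 251×1.2) = 0.0236 mA.
I_C = β·I_B = 250×0.0236 = 5.9 mA, and I_E = (β+1)I_B = 5.93 mA.
V_CE = V_CC − I_C·R_C − I_E·R_E = 22 − 5.9×0.47 − 5.93×1.2 = 12.1 V.
V_CE = 12.1 V > 0.2 V confirms active-region operation.

I_C ≈ 5.9 mA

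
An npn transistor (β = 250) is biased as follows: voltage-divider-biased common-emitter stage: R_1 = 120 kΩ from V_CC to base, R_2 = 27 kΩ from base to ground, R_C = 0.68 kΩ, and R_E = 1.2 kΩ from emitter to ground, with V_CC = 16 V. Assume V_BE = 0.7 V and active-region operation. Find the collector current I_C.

I_C ≈ 1.7 mA

Thevenize the base divider: V_Th = V_CC·R_2/(R_1+R_2) = 16×27/147 = 2.94 V, R_Th = R_1‖R_2 = 22 kΩ.
Base-emitter loop: V_Th = I_B·R_Th + V_BE + (β+1)I_B·R_E, so I_B = (2.94 − 0.7) / (22 + 251×1.2) = 0.00693 mA.
I_C = β·I_B = 250×0.00693 = 1.73 mA, and I_E = (β+1)I_B = 1.74 mA.
V_CE = V_CC − I_C·R_C − I_E·R_E = 16 − 1.73×0.68 − 1.74×1.2 = 12.7 V.
V_CE = 12.7 V > 0.2 V confirms active-region operation.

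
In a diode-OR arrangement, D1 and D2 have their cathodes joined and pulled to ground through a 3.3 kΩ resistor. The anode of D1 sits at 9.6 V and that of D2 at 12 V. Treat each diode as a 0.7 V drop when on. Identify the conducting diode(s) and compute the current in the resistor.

Only D2 conducts; I_R ≈ 3.4 mA

Assume both conduct. Then node N would need to be at both 9.6−0.7 = 8.9 V and 12−0.7 = 11.3 V, which is impossible.
Assume only D2 conducts: V_N = 12 − 0.7 = 11.3 V, so I_R = 11.3/3.3 = 3.42 mA.
Check D1: its anode-to-cathode voltage is 9.6 − 11.3 = -1.7 V < 0.7 V, so it is off. The assumption is consistent.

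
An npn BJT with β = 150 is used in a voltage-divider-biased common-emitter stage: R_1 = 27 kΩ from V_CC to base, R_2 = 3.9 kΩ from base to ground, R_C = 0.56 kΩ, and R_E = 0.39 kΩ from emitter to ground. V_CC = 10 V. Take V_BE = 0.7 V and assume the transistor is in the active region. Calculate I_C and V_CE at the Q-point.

I_C ≈ 1.4 mA, V_CE ≈ 8.7 V

Thevenize the base divider: V_Th = V_CC·R_2/(R_1+R_2) = 10×3.9/30.9 = 1.26 V, R_Th = R_1‖R_2 = 3.41 kΩ.
Base-emitter loop: V_Th = I_B·R_Th + V_BE + (β+1)I_B·R_E, so I_B = (1.26 − 0.7) / (3.41 + 151×0.39) = 0.00902 mA.
I_C = β·I_B = 150×0.00902 = 1.35 mA, and I_E = (β+1)I_B = 1.36 mA.
V_CE = V_CC − I_C·R_C − I_E·R_E = 10 − 1.35×0.56 − 1.36×0.39 = 8.71 V.
V_CE = 8.71 V > 0.2 V confirms active-region operation.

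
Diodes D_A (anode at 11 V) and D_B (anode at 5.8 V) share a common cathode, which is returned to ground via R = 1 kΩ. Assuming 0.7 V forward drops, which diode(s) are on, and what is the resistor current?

Only D_A conducts; I_R ≈ 10 mA

Assume both conduct. Then node N would need to be at both 11−0.7 = 10.3 V and 5.8−0.7 = 5.1 V, which is impossible.
Assume only D_A conducts: V_N = 11 − 0.7 = 10.3 V, so I_R = 10.3/1 = 10.3 mA.
Check D_B: its anode-to-cathode voltage is 5.8 − 10.3 = -4.5 V < 0.7 V, so it is off. The assumption is consistent.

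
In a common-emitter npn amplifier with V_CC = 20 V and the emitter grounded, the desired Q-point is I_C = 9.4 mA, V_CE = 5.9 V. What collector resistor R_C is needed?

Collector loop: V_CC = I_C·R_C + V_CE.
R_C = (V_CC − V_CE)/I_C = (20 − 5.9)/9.4 = 1.5 kΩ.

R_C ≈ 1.5 kΩ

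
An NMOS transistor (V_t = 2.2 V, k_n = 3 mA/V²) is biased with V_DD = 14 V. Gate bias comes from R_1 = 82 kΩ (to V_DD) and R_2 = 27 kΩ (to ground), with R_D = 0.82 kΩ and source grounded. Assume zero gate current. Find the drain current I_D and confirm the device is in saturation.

V_G = V_DD·R_2/(R_1+R_2) = 14×27/109 = 3.47 V. With the source grounded, V_GS = V_G = 3.47 V.
Assume saturation: I_D = (k_n/2)(V_GS − V_t)² = (3/2)×(3.47 − 2.2)² = 1.5×1.27² = 2.41 mA.
V_DS = V_DD − I_D·R_D = 14 − 2.41×0.82 = 12 V.
Saturation requires V_DS ≥ V_GS − V_t = 1.27 V; 12 ≥ 1.27 ✓.

I_D ≈ 2.4 mA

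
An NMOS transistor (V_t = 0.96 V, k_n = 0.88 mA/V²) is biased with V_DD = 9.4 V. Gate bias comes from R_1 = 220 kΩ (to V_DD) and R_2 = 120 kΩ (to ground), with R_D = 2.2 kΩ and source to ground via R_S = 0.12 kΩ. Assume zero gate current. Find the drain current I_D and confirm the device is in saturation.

V_G = V_DD·R_2/(R_1+R_2) = 9.4×120/340 = 3.32 V.
Assume saturation: I_D = (k_n/2)(V_GS − V_t)² with V_GS = V_G − I_D·R_S = 3.32 − 0.12·I_D.
Substituting gives 0.00634·I_D² − 1.25·I_D + 2.45 = 0, with roots I_D = 1.98 or 195 mA.
The root I_D = 195 mA gives V_GS = -20.1 V ≤ V_t, so take I_D = 1.98 mA.
Then V_GS = 3.08 V and V_DS = V_DD − I_D(R_D+R_S) = 9.4 − 1.98×2.32 = 4.81 V.
Saturation requires V_DS ≥ V_GS − V_t = 2.12 V; 4.81 ≥ 2.12 ✓.

I_D ≈ 2 mA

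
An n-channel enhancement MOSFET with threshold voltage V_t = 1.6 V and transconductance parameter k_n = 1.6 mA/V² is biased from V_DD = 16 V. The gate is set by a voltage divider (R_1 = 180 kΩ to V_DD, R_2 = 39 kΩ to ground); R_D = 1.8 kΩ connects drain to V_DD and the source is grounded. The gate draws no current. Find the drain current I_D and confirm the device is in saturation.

I_D ≈ 1.2 mA

V_G = V_DD·R_2/(R_1+R_2) = 16×39/219 = 2.85 V. With the source grounded, V_GS = V_G = 2.85 V.
Assume saturation: I_D = (k_n/2)(V_GS − V_t)² = (1.6/2)×(2.85 − 1.6)² = 0.8×1.25² = 1.25 mA.
V_DS = V_DD − I_D·R_D = 16 − 1.25×1.8 = 13.8 V.
Saturation requires V_DS ≥ V_GS − V_t = 1.25 V; 13.8 ≥ 1.25 ✓.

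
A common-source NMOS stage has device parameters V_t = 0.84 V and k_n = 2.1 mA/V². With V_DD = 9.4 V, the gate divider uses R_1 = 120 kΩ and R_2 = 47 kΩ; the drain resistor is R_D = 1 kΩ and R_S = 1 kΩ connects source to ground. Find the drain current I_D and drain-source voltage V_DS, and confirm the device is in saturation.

I_D ≈ 0.89 mA, V_DS ≈ 7.6 V

V_G = V_DD·R_2/(R_1+R_2) = 9.4×47/167 = 2.65 V.
Assume saturation: I_D = (k_n/2)(V_GS − V_t)² with V_GS = V_G − I_D·R_S = 2.65 − 1·I_D.
Substituting gives 1.05·I_D² − 4.79·I_D + 3.42 = 0, with roots I_D = 0.887 or 3.68 mA.
The root I_D = 3.68 mA gives V_GS = -1.03 V ≤ V_t, so take I_D = 0.887 mA.
Then V_GS = 1.76 V and V_DS = V_DD − I_D(R_D+R_S) = 9.4 − 0.887×2 = 7.63 V.
Saturation requires V_DS ≥ V_GS − V_t = 0.919 V; 7.63 ≥ 0.919 ✓.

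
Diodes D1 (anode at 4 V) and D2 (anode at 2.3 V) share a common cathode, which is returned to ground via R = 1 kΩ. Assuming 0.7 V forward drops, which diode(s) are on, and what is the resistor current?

Only D1 conducts; I_R ≈ 3.3 mA

Assume both conduct. Then node N would need to be at both 4−0.7 = 3.3 V and 2.3−0.7 = 1.6 V, which is impossible.
Assume only D1 conducts: V_N = 4 − 0.7 = 3.3 V, so I_R = 3.3/1 = 3.3 mA.
Check D2: its anode-to-cathode voltage is 2.3 − 3.3 = -1 V < 0.7 V, so it is off. The assumption is consistent.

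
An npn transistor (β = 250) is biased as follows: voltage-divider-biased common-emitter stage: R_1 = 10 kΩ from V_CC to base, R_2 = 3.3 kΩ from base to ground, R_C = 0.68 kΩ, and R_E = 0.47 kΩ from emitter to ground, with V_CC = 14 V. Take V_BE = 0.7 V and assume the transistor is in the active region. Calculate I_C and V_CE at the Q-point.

Thevenize the base divider: V_Th = V_CC·R_2/(R_1+R_2) = 14×3.3/13.3 = 3.47 V, R_Th = R_1‖R_2 = 2.48 kΩ.
Base-emitter loop: V_Th = I_B·R_Th + V_BE + (β+1)I_B·R_E, so I_B = (3.47 − 0.7) / (2.48 + 251×0.47) = 0.023 mA.
I_C = β·I_B = 250×0.023 = 5.76 mA, and I_E = (β+1)I_B = 5.78 mA.
V_CE = V_CC − I_C·R_C − I_E·R_E = 14 − 5.76×0.68 − 5.78×0.47 = 7.37 V.
V_CE = 7.37 V > 0.2 V confirms active-region operation.

I_C ≈ 5.8 mA, V_CE ≈ 7.4 V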